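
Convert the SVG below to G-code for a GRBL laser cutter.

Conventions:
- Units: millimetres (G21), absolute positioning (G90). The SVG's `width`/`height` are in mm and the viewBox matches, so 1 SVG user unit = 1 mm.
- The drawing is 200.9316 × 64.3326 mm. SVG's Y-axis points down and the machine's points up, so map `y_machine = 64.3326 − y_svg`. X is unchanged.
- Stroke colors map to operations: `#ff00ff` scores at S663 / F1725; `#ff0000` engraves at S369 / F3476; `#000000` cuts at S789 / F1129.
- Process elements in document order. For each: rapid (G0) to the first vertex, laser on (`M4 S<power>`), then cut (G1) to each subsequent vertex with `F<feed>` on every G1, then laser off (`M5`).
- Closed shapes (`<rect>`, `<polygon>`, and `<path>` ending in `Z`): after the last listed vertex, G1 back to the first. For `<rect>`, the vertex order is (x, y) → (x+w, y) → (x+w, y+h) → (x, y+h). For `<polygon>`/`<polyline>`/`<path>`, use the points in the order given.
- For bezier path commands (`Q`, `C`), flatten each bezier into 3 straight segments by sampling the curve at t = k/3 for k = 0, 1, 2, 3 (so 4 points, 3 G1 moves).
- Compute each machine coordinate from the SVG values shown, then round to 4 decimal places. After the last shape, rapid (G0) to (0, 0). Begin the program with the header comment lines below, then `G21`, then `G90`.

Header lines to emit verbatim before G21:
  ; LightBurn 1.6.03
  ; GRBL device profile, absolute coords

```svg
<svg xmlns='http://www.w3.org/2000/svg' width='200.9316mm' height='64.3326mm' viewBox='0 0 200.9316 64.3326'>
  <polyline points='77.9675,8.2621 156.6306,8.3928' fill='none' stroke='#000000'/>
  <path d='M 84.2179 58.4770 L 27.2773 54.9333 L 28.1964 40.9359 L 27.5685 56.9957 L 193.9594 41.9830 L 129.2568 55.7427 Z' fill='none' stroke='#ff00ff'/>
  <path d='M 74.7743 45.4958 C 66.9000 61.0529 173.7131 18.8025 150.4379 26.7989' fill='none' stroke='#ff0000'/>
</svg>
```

1 u = 1 mm; y_m = 64.3326 − y.

[1] `<polyline>` line segment, #000000→cut S789 F1129: (77.9675,56.0705) → (156.6306,55.9398)

[2] `<path>` closed polygon, #ff00ff→score S663 F1725: (84.2179,5.8556) → (27.2773,9.3993) → (28.1964,23.3967) → (27.5685,7.3369) → (193.9594,22.3496) → (129.2568,8.5899) → (84.2179,5.8556) (closed)

[3] `<path>` cubic bezier, #ff0000→engrave S369 F3476: (74.7743,18.8368) → (96.0634,18.5469) → (139.4161,32.7832) → (150.4379,37.5337)

; LightBurn 1.6.03
; GRBL device profile, absolute coords
G21
G90
G0 X77.9675 Y56.0705
M4 S789
G1 X156.6306 Y55.9398 F1129
M5
G0 X84.2179 Y5.8556
M4 S663
G1 X27.2773 Y9.3993 F1725
G1 X28.1964 Y23.3967 F1725
G1 X27.5685 Y7.3369 F1725
G1 X193.9594 Y22.3496 F1725
G1 X129.2568 Y8.5899 F1725
G1 X84.2179 Y5.8556 F1725
M5
G0 X74.7743 Y18.8368
M4 S369
G1 X96.0634 Y18.5469 F3476
G1 X139.4161 Y32.7832 F3476
G1 X150.4379 Y37.5337 F3476
M5
G0 X0.0000 Y0.0000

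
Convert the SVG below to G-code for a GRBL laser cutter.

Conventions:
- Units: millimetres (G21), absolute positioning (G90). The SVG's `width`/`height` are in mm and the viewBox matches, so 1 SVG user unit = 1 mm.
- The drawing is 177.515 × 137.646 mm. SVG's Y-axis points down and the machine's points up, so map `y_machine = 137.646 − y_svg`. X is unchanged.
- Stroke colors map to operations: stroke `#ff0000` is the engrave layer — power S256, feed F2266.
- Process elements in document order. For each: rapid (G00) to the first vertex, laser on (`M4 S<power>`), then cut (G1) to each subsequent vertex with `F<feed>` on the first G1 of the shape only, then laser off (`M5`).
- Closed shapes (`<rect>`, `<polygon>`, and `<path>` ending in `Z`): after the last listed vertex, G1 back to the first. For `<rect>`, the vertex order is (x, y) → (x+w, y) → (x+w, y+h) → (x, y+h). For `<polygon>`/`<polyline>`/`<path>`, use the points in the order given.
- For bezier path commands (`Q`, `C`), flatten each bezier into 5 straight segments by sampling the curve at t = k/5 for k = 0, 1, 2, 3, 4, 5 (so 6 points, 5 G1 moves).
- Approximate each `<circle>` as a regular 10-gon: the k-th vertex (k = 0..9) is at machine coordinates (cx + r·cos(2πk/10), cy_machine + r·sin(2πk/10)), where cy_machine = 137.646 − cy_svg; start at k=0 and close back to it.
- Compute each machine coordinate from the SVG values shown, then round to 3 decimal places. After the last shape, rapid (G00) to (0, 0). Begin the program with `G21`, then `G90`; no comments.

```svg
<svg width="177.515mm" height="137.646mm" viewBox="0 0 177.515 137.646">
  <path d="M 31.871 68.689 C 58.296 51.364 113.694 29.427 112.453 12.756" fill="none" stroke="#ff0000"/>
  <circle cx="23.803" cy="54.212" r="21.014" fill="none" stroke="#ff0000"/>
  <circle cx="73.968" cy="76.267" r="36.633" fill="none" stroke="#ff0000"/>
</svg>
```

viewBox `0 0 177.515 137.646` with mm width/height → 1 unit = 1 mm. Flip: y_m = 137.646 − y_svg.

**Shape 1** — `<path>` cubic bezier, stroke `#ff0000` → engrave (S256, F2266). Control points (SVG): P0=(31.871,68.689), P1=(58.296,51.364), P2=(113.694,29.427), P3=(112.453,12.756); sampled at t=k/5. Machine vertices: (31.871,68.957) → (50.518,79.826) → (72.009,91.329) → (92.235,102.989) → (107.086,114.335) → (112.453,124.890). Open path.

**Shape 2** — `<circle>` circle, stroke `#ff0000` → engrave (S256, F2266). Machine vertices: (44.817,83.434) → (40.804,95.786) → (30.297,103.420) → (17.309,103.420) → (6.802,95.786) → (2.789,83.434) → (6.802,71.082) → (17.309,63.448) → (30.297,63.448) → (40.804,71.082) → (44.817,83.434). Closed: final G1 returns to the first vertex.

**Shape 3** — `<circle>` circle, stroke `#ff0000` → engrave (S256, F2266). Machine vertices: (110.601,61.379) → (103.605,82.911) → (85.288,96.219) → (62.648,96.219) → (44.331,82.911) → (37.335,61.379) → (44.331,39.847) → (62.648,26.539) → (85.288,26.539) → (103.605,39.847) → (110.601,61.379). Closed: final G1 returns to the first vertex.

G21
G90
G00 X31.871 Y68.957
M4 S256
G1 X50.518 Y79.826 F2266
G1 X72.009 Y91.329
G1 X92.235 Y102.989
G1 X107.086 Y114.335
G1 X112.453 Y124.890
M5
G00 X44.817 Y83.434
M4 S256
G1 X40.804 Y95.786 F2266
G1 X30.297 Y103.420
G1 X17.309 Y103.420
G1 X6.802 Y95.786
G1 X2.789 Y83.434
G1 X6.802 Y71.082
G1 X17.309 Y63.448
G1 X30.297 Y63.448
G1 X40.804 Y71.082
G1 X44.817 Y83.434
M5
G00 X110.601 Y61.379
M4 S256
G1 X103.605 Y82.911 F2266
G1 X85.288 Y96.219
G1 X62.648 Y96.219
G1 X44.331 Y82.911
G1 X37.335 Y61.379
G1 X44.331 Y39.847
G1 X62.648 Y26.539
G1 X85.288 Y26.539
G1 X103.605 Y39.847
G1 X110.601 Y61.379
M5
G00 X0.000 Y0.000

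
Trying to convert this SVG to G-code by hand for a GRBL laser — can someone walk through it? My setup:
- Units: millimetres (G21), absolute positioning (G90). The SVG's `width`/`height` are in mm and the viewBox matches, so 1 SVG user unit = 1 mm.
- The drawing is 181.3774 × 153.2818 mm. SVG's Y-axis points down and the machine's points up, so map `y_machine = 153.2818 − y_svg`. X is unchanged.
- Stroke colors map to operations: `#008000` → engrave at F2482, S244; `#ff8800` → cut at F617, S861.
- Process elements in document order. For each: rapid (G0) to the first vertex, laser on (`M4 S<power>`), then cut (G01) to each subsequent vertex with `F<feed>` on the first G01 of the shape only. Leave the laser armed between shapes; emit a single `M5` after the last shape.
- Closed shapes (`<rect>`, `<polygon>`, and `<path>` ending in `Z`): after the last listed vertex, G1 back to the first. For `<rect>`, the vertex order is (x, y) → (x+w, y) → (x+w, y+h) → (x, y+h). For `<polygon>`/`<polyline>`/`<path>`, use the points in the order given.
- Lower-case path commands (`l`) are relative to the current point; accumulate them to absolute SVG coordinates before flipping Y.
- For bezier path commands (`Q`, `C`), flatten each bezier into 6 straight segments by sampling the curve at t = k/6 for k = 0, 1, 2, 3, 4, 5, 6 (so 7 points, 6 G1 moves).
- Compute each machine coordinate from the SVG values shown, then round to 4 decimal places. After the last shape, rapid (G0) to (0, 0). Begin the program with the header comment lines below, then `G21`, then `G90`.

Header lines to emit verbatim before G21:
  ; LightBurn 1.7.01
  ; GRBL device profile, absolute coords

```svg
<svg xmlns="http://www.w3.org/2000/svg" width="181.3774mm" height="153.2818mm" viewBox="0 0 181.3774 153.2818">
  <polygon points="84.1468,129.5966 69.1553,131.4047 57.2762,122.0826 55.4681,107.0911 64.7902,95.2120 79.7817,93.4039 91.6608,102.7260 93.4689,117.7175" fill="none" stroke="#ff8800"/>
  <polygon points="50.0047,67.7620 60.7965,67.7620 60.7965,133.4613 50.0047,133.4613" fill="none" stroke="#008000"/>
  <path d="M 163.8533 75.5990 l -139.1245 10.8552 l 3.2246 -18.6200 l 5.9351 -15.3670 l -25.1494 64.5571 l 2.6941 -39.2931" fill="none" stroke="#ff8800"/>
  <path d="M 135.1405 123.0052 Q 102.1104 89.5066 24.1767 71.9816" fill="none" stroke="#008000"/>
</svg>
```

; LightBurn 1.7.01
; GRBL device profile, absolute coords
G21
G90
G0 X84.1468 Y23.6852
M4 S861
G01 X69.1553 Y21.8771 F617
G01 X57.2762 Y31.1992
G01 X55.4681 Y46.1907
G01 X64.7902 Y58.0698
G01 X79.7817 Y59.8779
G01 X91.6608 Y50.5558
G01 X93.4689 Y35.5643
G01 X84.1468 Y23.6852
G0 X50.0047 Y85.5198
M4 S244
G01 X60.7965 Y85.5198 F2482
G01 X60.7965 Y19.8205
G01 X50.0047 Y19.8205
G01 X50.0047 Y85.5198
G0 X163.8533 Y77.6828
M4 S861
G01 X24.7288 Y66.8276 F617
G01 X27.9534 Y85.4476
G01 X33.8885 Y100.8146
G01 X8.7391 Y36.2575
G01 X11.4332 Y75.5506
G0 X135.1405 Y30.2766
M4 S244
G01 X122.8831 Y40.9991 F2482
G01 X108.1311 Y50.8342
G01 X90.8845 Y59.7818
G01 X71.1432 Y67.8420
G01 X48.9073 Y75.0148
G01 X24.1767 Y81.3002
M5
G0 X0.0000 Y0.0000

Since the viewBox matches the mm dimensions, user units are millimetres directly. The only transform is the Y-flip y_m = 153.2818 − y_svg.

Shape 1 is a regular polygon drawn with `<polygon>`. Its stroke #ff8800 means cut at S861, F617. After flipping Y the toolpath is (84.1468,23.6852) → (69.1553,21.8771) → (57.2762,31.1992) → (55.4681,46.1907) → (64.7902,58.0698) → (79.7817,59.8779) → (91.6608,50.5558) → (93.4689,35.5643) → (84.1468,23.6852), returning to the start.

Shape 2 is a rectangle drawn with `<polygon>`. Its stroke #008000 means engrave at S244, F2482. After flipping Y the toolpath is (50.0047,85.5198) → (60.7965,85.5198) → (60.7965,19.8205) → (50.0047,19.8205) → (50.0047,85.5198), returning to the start.

Shape 3 is a open polyline drawn with `<path>`. Its stroke #ff8800 means cut at S861, F617. After flipping Y the toolpath is (163.8533,77.6828) → (24.7288,66.8276) → (27.9534,85.4476) → (33.8885,100.8146) → (8.7391,36.2575) → (11.4332,75.5506).

Shape 4 is a quadratic bezier drawn with `<path>`. Its stroke #008000 means engrave at S244, F2482. After flipping Y the toolpath is (135.1405,30.2766) → (122.8831,40.9991) → (108.1311,50.8342) → (90.8845,59.7818) → (71.1432,67.8420) → (48.9073,75.0148) → (24.1767,81.3002).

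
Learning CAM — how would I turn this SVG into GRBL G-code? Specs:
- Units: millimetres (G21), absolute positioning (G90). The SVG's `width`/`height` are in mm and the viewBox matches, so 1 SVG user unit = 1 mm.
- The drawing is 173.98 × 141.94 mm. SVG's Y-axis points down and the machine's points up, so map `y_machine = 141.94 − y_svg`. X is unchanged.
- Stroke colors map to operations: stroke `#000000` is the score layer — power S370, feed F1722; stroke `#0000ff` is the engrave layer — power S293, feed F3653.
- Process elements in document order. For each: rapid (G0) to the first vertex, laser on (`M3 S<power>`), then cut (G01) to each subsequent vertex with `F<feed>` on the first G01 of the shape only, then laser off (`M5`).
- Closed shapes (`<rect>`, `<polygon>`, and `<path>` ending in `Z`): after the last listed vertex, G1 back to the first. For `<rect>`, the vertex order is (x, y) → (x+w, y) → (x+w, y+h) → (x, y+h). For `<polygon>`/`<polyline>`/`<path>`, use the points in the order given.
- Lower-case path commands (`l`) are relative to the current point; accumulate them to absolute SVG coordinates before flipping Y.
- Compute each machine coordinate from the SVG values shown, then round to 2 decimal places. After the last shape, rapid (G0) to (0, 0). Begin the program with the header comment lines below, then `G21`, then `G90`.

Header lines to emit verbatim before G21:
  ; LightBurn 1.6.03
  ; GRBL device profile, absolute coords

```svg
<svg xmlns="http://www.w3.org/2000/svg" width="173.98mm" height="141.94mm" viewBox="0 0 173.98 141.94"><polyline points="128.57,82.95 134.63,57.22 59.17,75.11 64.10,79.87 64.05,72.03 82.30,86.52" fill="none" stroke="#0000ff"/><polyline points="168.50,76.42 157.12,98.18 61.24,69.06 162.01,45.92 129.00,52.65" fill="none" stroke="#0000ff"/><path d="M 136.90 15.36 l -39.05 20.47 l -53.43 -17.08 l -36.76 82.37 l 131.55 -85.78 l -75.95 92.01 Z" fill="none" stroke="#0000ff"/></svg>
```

viewBox `0 0 173.98 141.94` with mm width/height → 1 unit = 1 mm. Flip: y_m = 141.94 − y_svg.

**Shape 1** — `<polyline>` open polyline, stroke `#0000ff` → engrave (S293, F3653). Machine vertices: (128.57,58.99) → (134.63,84.72) → (59.17,66.83) → (64.10,62.07) → (64.05,69.91) → (82.30,55.42). Open path.

**Shape 2** — `<polyline>` open polyline, stroke `#0000ff` → engrave (S293, F3653). Machine vertices: (168.50,65.52) → (157.12,43.76) → (61.24,72.88) → (162.01,96.02) → (129.00,89.29). Open path.

**Shape 3** — `<path>` closed polygon, stroke `#0000ff` → engrave (S293, F3653). Machine vertices: (136.90,126.58) → (97.85,106.11) → (44.42,123.19) → (7.66,40.82) → (139.21,126.60) → (63.26,34.59) → (136.90,126.58). Closed: final G1 returns to the first vertex.

; LightBurn 1.6.03
; GRBL device profile, absolute coords
G21
G90
G0 X128.57 Y58.99
M3 S293
G01 X134.63 Y84.72 F3653
G01 X59.17 Y66.83
G01 X64.10 Y62.07
G01 X64.05 Y69.91
G01 X82.30 Y55.42
M5
G0 X168.50 Y65.52
M3 S293
G01 X157.12 Y43.76 F3653
G01 X61.24 Y72.88
G01 X162.01 Y96.02
G01 X129.00 Y89.29
M5
G0 X136.90 Y126.58
M3 S293
G01 X97.85 Y106.11 F3653
G01 X44.42 Y123.19
G01 X7.66 Y40.82
G01 X139.21 Y126.60
G01 X63.26 Y34.59
G01 X136.90 Y126.58
M5
G0 X0.00 Y0.00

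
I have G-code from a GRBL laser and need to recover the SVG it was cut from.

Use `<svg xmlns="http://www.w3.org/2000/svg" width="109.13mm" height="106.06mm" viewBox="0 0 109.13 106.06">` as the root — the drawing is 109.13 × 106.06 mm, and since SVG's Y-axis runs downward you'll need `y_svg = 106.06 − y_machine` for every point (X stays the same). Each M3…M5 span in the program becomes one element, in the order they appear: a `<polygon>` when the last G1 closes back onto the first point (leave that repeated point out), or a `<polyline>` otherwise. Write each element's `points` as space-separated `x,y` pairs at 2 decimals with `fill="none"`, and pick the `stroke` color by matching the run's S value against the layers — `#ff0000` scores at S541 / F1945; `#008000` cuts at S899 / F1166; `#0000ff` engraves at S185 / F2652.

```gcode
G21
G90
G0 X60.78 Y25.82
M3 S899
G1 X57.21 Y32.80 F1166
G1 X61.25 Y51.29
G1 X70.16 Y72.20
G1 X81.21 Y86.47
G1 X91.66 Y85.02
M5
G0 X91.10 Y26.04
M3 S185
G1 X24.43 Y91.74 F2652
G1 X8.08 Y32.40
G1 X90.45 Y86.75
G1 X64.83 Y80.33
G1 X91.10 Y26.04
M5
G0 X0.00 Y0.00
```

Each laser-on run becomes one SVG element. Flip Y back into SVG space with y_svg = 106.06 − y_machine.

Run 1: power S899 maps to stroke `#008000` (cut). The run is open, so emit a `<polyline>` with points (Y-flipped): 60.78,80.24 57.21,73.26 61.25,54.77 70.16,33.86 81.21,19.59 91.66,21.04.

Run 2: power S185 maps to stroke `#0000ff` (engrave). The run returns to its start, so emit a `<polygon>` with points (Y-flipped): 91.10,80.02 24.43,14.32 8.08,73.66 90.45,19.31 64.83,25.73.

<svg xmlns="http://www.w3.org/2000/svg" width="109.13mm" height="106.06mm" viewBox="0 0 109.13 106.06">
  <polyline points="60.78,80.24 57.21,73.26 61.25,54.77 70.16,33.86 81.21,19.59 91.66,21.04" fill="none" stroke="#008000"/>
  <polygon points="91.10,80.02 24.43,14.32 8.08,73.66 90.45,19.31 64.83,25.73" fill="none" stroke="#0000ff"/>
</svg>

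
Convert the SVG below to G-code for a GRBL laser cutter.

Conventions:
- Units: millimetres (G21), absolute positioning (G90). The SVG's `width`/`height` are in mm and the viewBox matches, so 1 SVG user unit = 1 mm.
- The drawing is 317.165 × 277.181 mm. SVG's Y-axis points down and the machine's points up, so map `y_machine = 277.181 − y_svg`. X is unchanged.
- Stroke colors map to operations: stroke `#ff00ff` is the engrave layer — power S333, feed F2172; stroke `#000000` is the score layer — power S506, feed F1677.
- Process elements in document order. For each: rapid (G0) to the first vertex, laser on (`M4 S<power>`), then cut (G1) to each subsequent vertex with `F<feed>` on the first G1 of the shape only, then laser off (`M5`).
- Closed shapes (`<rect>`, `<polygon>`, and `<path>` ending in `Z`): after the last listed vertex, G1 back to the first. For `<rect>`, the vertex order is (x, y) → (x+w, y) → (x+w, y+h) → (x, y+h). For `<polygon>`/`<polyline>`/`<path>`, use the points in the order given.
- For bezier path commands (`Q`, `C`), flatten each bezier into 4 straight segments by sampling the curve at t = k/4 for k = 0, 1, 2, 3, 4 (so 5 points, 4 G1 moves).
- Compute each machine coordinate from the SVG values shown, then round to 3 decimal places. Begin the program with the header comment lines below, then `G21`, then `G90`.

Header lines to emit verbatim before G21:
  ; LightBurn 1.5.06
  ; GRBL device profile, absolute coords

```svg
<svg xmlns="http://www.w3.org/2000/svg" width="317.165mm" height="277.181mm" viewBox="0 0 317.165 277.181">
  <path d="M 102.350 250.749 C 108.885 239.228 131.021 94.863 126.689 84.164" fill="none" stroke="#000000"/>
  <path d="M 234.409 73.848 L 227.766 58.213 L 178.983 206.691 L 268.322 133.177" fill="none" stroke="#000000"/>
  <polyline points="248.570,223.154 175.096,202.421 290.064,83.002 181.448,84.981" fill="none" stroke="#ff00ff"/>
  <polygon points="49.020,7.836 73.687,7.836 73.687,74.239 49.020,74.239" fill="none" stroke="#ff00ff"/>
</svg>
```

; LightBurn 1.5.06
; GRBL device profile, absolute coords
G21
G90
G0 X102.350 Y26.432
M4 S506
G1 X109.519 Y55.817 F1677
G1 X118.595 Y110.033
G1 X125.633 Y164.095
G1 X126.689 Y193.017
M5
G0 X234.409 Y203.333
M4 S506
G1 X227.766 Y218.968 F1677
G1 X178.983 Y70.490
G1 X268.322 Y144.004
M5
G0 X248.570 Y54.027
M4 S333
G1 X175.096 Y74.760 F2172
G1 X290.064 Y194.179
G1 X181.448 Y192.200
M5
G0 X49.020 Y269.345
M4 S333
G1 X73.687 Y269.345 F2172
G1 X73.687 Y202.942
G1 X49.020 Y202.942
G1 X49.020 Y269.345
M5

viewBox `0 0 317.165 277.181` with mm width/height → 1 unit = 1 mm. Flip: y_m = 277.181 − y_svg.

**Shape 1** — `<path>` cubic bezier, stroke `#000000` → score (S506, F1677). Control points (SVG): P0=(102.350,250.749), P1=(108.885,239.228), P2=(131.021,94.863), P3=(126.689,84.164); sampled at t=k/4. Machine vertices: (102.350,26.432) → (109.519,55.817) → (118.595,110.033) → (125.633,164.095) → (126.689,193.017). Open path.

**Shape 2** — `<path>` open polyline, stroke `#000000` → score (S506, F1677). Machine vertices: (234.409,203.333) → (227.766,218.968) → (178.983,70.490) → (268.322,144.004). Open path.

**Shape 3** — `<polyline>` open polyline, stroke `#ff00ff` → engrave (S333, F2172). Machine vertices: (248.570,54.027) → (175.096,74.760) → (290.064,194.179) → (181.448,192.200). Open path.

**Shape 4** — `<polygon>` rectangle, stroke `#ff00ff` → engrave (S333, F2172). Machine vertices: (49.020,269.345) → (73.687,269.345) → (73.687,202.942) → (49.020,202.942) → (49.020,269.345). Closed: final G1 returns to the first vertex.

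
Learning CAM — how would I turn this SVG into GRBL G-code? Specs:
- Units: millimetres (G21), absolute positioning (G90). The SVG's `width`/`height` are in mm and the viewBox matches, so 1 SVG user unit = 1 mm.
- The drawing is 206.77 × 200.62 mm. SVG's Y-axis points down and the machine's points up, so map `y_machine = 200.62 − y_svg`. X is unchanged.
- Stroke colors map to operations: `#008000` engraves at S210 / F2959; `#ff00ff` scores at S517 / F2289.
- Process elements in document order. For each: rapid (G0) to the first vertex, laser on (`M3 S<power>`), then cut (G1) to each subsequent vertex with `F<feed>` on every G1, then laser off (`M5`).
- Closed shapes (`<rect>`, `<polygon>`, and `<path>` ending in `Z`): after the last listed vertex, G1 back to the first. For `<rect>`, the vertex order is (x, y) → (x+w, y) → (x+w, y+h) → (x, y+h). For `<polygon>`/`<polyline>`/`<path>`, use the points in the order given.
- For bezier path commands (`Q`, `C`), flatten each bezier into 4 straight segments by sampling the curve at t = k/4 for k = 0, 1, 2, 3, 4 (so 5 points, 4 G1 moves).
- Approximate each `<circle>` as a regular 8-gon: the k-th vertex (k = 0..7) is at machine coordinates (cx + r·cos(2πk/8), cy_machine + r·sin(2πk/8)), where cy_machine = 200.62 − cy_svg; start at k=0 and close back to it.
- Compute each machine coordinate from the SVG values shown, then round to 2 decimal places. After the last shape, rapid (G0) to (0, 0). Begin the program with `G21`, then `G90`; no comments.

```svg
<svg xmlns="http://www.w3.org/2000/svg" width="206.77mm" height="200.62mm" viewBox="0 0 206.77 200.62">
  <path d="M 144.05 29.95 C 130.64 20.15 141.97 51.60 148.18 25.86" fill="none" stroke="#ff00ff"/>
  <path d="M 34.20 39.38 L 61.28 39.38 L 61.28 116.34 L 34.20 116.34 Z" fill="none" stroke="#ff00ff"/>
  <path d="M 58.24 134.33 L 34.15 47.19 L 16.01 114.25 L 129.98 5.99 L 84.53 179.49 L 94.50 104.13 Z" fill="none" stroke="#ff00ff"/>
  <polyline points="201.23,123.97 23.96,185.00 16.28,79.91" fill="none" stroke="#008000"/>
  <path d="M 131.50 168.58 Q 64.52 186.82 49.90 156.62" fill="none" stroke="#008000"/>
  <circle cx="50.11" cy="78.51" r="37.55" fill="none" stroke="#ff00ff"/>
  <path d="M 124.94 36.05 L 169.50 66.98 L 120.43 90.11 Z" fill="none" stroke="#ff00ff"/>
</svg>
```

1 u = 1 mm; y_m = 200.62 − y.

[1] `<path>` cubic bezier, #ff00ff→score S517 F2289: (144.05,170.67) → (138.16,171.82) → (138.76,166.74) → (143.03,164.64) → (148.18,174.76)

[2] `<path>` rectangle, #ff00ff→score S517 F2289: (34.20,161.24) → (61.28,161.24) → (61.28,84.28) → (34.20,84.28) → (34.20,161.24) (closed)

[3] `<path>` closed polygon, #ff00ff→score S517 F2289: (58.24,66.29) → (34.15,153.43) → (16.01,86.37) → (129.98,194.63) → (84.53,21.13) → (94.50,96.49) → (58.24,66.29) (closed)

[4] `<polyline>` open polyline, #008000→engrave S210 F2959: (201.23,76.65) → (23.96,15.62) → (16.28,120.71)

[5] `<path>` quadratic bezier, #008000→engrave S210 F2959: (131.50,32.04) → (101.28,25.95) → (77.61,25.91) → (60.48,31.93) → (49.90,44.00)

[6] `<circle>` circle, #ff00ff→score S517 F2289: (87.66,122.11) → (76.66,148.66) → (50.11,159.66) → (23.56,148.66) → (12.56,122.11) → (23.56,95.56) → (50.11,84.56) → (76.66,95.56) → (87.66,122.11) (closed)

[7] `<path>` regular polygon, #ff00ff→score S517 F2289: (124.94,164.57) → (169.50,133.64) → (120.43,110.51) → (124.94,164.57) (closed)

G21
G90
G0 X144.05 Y170.67
M3 S517
G1 X138.16 Y171.82 F2289
G1 X138.76 Y166.74 F2289
G1 X143.03 Y164.64 F2289
G1 X148.18 Y174.76 F2289
M5
G0 X34.20 Y161.24
M3 S517
G1 X61.28 Y161.24 F2289
G1 X61.28 Y84.28 F2289
G1 X34.20 Y84.28 F2289
G1 X34.20 Y161.24 F2289
M5
G0 X58.24 Y66.29
M3 S517
G1 X34.15 Y153.43 F2289
G1 X16.01 Y86.37 F2289
G1 X129.98 Y194.63 F2289
G1 X84.53 Y21.13 F2289
G1 X94.50 Y96.49 F2289
G1 X58.24 Y66.29 F2289
M5
G0 X201.23 Y76.65
M3 S210
G1 X23.96 Y15.62 F2959
G1 X16.28 Y120.71 F2959
M5
G0 X131.50 Y32.04
M3 S210
G1 X101.28 Y25.95 F2959
G1 X77.61 Y25.91 F2959
G1 X60.48 Y31.93 F2959
G1 X49.90 Y44.00 F2959
M5
G0 X87.66 Y122.11
M3 S517
G1 X76.66 Y148.66 F2289
G1 X50.11 Y159.66 F2289
G1 X23.56 Y148.66 F2289
G1 X12.56 Y122.11 F2289
G1 X23.56 Y95.56 F2289
G1 X50.11 Y84.56 F2289
G1 X76.66 Y95.56 F2289
G1 X87.66 Y122.11 F2289
M5
G0 X124.94 Y164.57
M3 S517
G1 X169.50 Y133.64 F2289
G1 X120.43 Y110.51 F2289
G1 X124.94 Y164.57 F2289
M5
G0 X0.00 Y0.00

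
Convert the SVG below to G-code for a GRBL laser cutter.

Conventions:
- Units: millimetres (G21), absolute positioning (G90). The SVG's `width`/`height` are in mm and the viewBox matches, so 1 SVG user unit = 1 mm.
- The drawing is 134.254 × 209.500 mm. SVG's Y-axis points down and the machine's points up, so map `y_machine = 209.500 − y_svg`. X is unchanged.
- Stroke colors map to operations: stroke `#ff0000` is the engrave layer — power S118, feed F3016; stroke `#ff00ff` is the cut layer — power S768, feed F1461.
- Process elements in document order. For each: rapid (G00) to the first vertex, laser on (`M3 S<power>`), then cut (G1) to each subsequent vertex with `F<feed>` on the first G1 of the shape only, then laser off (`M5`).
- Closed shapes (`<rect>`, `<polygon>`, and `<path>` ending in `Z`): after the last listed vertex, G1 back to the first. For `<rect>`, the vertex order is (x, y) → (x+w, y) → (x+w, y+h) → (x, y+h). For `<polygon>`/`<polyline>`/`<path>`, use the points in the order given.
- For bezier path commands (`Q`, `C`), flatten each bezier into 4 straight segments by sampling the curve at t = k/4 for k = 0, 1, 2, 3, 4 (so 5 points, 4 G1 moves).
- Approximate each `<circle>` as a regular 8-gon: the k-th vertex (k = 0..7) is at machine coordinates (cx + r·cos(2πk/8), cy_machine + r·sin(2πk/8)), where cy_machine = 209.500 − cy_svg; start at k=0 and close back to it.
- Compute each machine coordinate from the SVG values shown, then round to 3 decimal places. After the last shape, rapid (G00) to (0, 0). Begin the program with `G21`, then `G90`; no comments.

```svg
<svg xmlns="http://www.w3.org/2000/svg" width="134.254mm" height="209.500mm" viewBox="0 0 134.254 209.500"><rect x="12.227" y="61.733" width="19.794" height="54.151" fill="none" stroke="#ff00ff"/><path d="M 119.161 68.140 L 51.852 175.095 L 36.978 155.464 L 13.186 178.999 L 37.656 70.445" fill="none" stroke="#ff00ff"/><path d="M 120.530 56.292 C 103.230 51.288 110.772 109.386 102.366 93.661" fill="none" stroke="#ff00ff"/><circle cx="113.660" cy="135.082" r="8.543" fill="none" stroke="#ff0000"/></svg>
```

G21
G90
G00 X12.227 Y147.767
M3 S768
G1 X32.021 Y147.767 F1461
G1 X32.021 Y93.616
G1 X12.227 Y93.616
G1 X12.227 Y147.767
M5
G00 X119.161 Y141.360
M3 S768
G1 X51.852 Y34.405 F1461
G1 X36.978 Y54.036
G1 X13.186 Y30.501
G1 X37.656 Y139.055
M5
G00 X120.530 Y153.208
M3 S768
G1 X111.576 Y147.269 F1461
G1 X108.113 Y130.503
G1 X106.318 Y115.748
G1 X102.366 Y115.839
M5
G00 X122.203 Y74.418
M3 S118
G1 X119.701 Y80.459 F3016
G1 X113.660 Y82.961
G1 X107.619 Y80.459
G1 X105.117 Y74.418
G1 X107.619 Y68.377
G1 X113.660 Y65.875
G1 X119.701 Y68.377
G1 X122.203 Y74.418
M5
G00 X0.000 Y0.000

1 u = 1 mm; y_m = 209.500 − y.

[1] `<rect>` rectangle, #ff00ff→cut S768 F1461: (12.227,147.767) → (32.021,147.767) → (32.021,93.616) → (12.227,93.616) → (12.227,147.767) (closed)

[2] `<path>` open polyline, #ff00ff→cut S768 F1461: (119.161,141.360) → (51.852,34.405) → (36.978,54.036) → (13.186,30.501) → (37.656,139.055)

[3] `<path>` cubic bezier, #ff00ff→cut S768 F1461: (120.530,153.208) → (111.576,147.269) → (108.113,130.503) → (106.318,115.748) → (102.366,115.839)

[4] `<circle>` circle, #ff0000→engrave S118 F3016: (122.203,74.418) → (119.701,80.459) → (113.660,82.961) → (107.619,80.459) → (105.117,74.418) → (107.619,68.377) → (113.660,65.875) → (119.701,68.377) → (122.203,74.418) (closed)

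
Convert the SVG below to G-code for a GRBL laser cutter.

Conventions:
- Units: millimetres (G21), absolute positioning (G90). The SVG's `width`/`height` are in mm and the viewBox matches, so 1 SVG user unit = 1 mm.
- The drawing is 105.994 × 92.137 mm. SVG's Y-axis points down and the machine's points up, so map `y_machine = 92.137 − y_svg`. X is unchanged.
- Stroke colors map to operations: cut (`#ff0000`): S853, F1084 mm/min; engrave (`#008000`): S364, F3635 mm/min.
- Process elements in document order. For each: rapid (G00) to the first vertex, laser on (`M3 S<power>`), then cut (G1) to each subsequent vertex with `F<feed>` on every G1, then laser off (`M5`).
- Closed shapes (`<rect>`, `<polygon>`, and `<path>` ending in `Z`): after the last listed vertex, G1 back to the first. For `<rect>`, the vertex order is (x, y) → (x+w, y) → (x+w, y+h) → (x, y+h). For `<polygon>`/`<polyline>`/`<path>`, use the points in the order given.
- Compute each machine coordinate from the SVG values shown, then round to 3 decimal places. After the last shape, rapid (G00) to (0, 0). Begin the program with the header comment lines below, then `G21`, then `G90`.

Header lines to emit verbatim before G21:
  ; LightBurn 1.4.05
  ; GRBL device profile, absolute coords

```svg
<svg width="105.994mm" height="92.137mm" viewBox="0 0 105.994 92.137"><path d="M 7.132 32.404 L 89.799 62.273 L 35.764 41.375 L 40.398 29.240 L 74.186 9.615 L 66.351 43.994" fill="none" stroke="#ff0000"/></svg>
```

1 u = 1 mm; y_m = 92.137 − y.

[1] `<path>` open polyline, #ff0000→cut S853 F1084: (7.132,59.733) → (89.799,29.864) → (35.764,50.762) → (40.398,62.897) → (74.186,82.522) → (66.351,48.143)

; LightBurn 1.4.05
; GRBL device profile, absolute coords
G21
G90
G00 X7.132 Y59.733
M3 S853
G1 X89.799 Y29.864 F1084
G1 X35.764 Y50.762 F1084
G1 X40.398 Y62.897 F1084
G1 X74.186 Y82.522 F1084
G1 X66.351 Y48.143 F1084
M5
G00 X0.000 Y0.000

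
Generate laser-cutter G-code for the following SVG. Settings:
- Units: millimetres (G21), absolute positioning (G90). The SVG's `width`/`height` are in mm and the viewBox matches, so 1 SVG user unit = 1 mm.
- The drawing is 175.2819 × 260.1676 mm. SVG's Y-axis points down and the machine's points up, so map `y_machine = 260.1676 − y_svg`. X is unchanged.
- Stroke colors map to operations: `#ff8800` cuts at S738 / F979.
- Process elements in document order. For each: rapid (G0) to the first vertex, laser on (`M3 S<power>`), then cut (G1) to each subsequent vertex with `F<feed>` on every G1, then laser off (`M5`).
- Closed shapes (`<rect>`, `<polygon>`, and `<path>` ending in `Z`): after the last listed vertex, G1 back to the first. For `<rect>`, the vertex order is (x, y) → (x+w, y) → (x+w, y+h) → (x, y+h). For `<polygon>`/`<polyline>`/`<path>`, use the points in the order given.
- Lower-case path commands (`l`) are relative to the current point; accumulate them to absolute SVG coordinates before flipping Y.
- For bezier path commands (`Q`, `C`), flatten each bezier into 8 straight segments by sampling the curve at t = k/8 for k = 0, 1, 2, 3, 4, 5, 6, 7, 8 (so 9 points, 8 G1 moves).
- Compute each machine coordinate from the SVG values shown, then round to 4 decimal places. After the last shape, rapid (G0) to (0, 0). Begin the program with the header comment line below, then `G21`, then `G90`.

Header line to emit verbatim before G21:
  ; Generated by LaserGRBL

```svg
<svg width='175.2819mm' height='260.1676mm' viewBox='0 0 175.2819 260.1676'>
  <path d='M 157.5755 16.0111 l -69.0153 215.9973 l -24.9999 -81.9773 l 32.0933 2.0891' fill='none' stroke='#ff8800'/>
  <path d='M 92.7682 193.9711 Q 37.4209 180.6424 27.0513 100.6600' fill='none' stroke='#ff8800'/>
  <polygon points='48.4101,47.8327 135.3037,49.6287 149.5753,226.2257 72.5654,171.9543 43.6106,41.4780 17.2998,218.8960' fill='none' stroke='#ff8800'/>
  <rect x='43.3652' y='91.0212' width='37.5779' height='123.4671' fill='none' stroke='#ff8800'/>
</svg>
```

; Generated by LaserGRBL
G21
G90
G0 X157.5755 Y244.1565
M3 S738
G1 X88.5602 Y28.1592 F979
G1 X63.5603 Y110.1365 F979
G1 X95.6536 Y108.0474 F979
M5
G0 X92.7682 Y66.1965
M3 S738
G1 X79.6342 Y70.5701 F979
G1 X67.9057 Y77.0267 F979
G1 X57.5827 Y85.5662 F979
G1 X48.6653 Y96.1886 F979
G1 X41.1535 Y108.8940 F979
G1 X35.0472 Y123.6823 F979
G1 X30.3465 Y140.5535 F979
G1 X27.0513 Y159.5076 F979
M5
G0 X48.4101 Y212.3349
M3 S738
G1 X135.3037 Y210.5389 F979
G1 X149.5753 Y33.9419 F979
G1 X72.5654 Y88.2133 F979
G1 X43.6106 Y218.6896 F979
G1 X17.2998 Y41.2716 F979
G1 X48.4101 Y212.3349 F979
M5
G0 X43.3652 Y169.1464
M3 S738
G1 X80.9431 Y169.1464 F979
G1 X80.9431 Y45.6793 F979
G1 X43.3652 Y45.6793 F979
G1 X43.3652 Y169.1464 F979
M5
G0 X0.0000 Y0.0000

viewBox `0 0 175.2819 260.1676` with mm width/height → 1 unit = 1 mm. Flip: y_m = 260.1676 − y_svg.

**Shape 1** — `<path>` open polyline, stroke `#ff8800` → cut (S738, F979). Machine vertices: (157.5755,244.1565) → (88.5602,28.1592) → (63.5603,110.1365) → (95.6536,108.0474). Open path.

**Shape 2** — `<path>` quadratic bezier, stroke `#ff8800` → cut (S738, F979). Control points (SVG): P0=(92.7682,193.9711), P1=(37.4209,180.6424), P2=(27.0513,100.6600); sampled at t=k/8. Machine vertices: (92.7682,66.1965) → (79.6342,70.5701) → (67.9057,77.0267) → (57.5827,85.5662) → (48.6653,96.1886) → (41.1535,108.8940) → (35.0472,123.6823) → (30.3465,140.5535) → (27.0513,159.5076). Open path.

**Shape 3** — `<polygon>` closed polygon, stroke `#ff8800` → cut (S738, F979). Machine vertices: (48.4101,212.3349) → (135.3037,210.5389) → (149.5753,33.9419) → (72.5654,88.2133) → (43.6106,218.6896) → (17.2998,41.2716) → (48.4101,212.3349). Closed: final G1 returns to the first vertex.

**Shape 4** — `<rect>` rectangle, stroke `#ff8800` → cut (S738, F979). Machine vertices: (43.3652,169.1464) → (80.9431,169.1464) → (80.9431,45.6793) → (43.3652,45.6793) → (43.3652,169.1464). Closed: final G1 returns to the first vertex.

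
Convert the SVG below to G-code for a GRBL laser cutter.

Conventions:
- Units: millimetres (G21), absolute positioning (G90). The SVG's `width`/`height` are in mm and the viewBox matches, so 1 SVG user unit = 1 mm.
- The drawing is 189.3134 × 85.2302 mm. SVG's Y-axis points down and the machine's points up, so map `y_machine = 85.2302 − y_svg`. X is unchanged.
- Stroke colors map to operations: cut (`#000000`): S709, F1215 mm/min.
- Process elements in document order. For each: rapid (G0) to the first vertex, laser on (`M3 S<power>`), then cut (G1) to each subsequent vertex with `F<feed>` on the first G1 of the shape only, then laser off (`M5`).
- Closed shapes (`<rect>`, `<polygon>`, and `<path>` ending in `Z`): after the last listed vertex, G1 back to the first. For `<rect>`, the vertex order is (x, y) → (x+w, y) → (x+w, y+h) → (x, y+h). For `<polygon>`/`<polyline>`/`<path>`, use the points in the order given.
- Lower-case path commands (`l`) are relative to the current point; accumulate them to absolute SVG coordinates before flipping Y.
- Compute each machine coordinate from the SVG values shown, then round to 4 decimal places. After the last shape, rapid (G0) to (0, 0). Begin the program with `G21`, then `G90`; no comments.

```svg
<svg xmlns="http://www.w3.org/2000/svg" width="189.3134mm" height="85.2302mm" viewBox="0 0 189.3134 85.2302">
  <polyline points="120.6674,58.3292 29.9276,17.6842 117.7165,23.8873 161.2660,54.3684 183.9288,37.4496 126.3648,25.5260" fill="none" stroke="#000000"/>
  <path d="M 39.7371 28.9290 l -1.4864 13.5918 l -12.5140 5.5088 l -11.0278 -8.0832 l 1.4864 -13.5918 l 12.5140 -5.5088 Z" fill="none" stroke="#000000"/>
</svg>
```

viewBox `0 0 189.3134 85.2302` with mm width/height → 1 unit = 1 mm. Flip: y_m = 85.2302 − y_svg.

**Shape 1** — `<polyline>` open polyline, stroke `#000000` → cut (S709, F1215). Machine vertices: (120.6674,26.9010) → (29.9276,67.5460) → (117.7165,61.3429) → (161.2660,30.8618) → (183.9288,47.7806) → (126.3648,59.7042). Open path.

**Shape 2** — `<path>` regular polygon, stroke `#000000` → cut (S709, F1215). Machine vertices: (39.7371,56.3012) → (38.2507,42.7094) → (25.7367,37.2006) → (14.7089,45.2838) → (16.1953,58.8756) → (28.7093,64.3844) → (39.7371,56.3012). Closed: final G1 returns to the first vertex.

G21
G90
G0 X120.6674 Y26.9010
M3 S709
G1 X29.9276 Y67.5460 F1215
G1 X117.7165 Y61.3429
G1 X161.2660 Y30.8618
G1 X183.9288 Y47.7806
G1 X126.3648 Y59.7042
M5
G0 X39.7371 Y56.3012
M3 S709
G1 X38.2507 Y42.7094 F1215
G1 X25.7367 Y37.2006
G1 X14.7089 Y45.2838
G1 X16.1953 Y58.8756
G1 X28.7093 Y64.3844
G1 X39.7371 Y56.3012
M5
G0 X0.0000 Y0.0000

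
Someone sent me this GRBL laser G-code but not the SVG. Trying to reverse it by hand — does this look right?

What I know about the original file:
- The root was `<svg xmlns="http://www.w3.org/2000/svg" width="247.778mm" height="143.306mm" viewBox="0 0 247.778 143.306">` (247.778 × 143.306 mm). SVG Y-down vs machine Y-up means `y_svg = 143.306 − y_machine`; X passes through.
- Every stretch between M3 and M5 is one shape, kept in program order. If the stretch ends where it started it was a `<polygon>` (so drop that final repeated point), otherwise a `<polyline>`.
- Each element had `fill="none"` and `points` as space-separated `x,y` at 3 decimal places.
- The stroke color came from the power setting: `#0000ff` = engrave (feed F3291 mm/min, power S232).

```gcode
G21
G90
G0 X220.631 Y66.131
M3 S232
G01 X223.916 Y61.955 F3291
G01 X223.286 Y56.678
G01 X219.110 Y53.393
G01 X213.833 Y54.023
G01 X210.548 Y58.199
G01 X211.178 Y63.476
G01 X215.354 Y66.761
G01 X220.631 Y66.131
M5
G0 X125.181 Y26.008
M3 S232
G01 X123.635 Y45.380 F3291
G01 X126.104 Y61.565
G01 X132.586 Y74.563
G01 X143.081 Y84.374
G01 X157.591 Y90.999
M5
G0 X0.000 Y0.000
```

<svg xmlns="http://www.w3.org/2000/svg" width="247.778mm" height="143.306mm" viewBox="0 0 247.778 143.306">
  <polygon points="220.631,77.175 223.916,81.351 223.286,86.628 219.110,89.913 213.833,89.283 210.548,85.107 211.178,79.830 215.354,76.545" fill="none" stroke="#0000ff"/>
  <polyline points="125.181,117.298 123.635,97.926 126.104,81.741 132.586,68.743 143.081,58.932 157.591,52.307" fill="none" stroke="#0000ff"/>
</svg>

Each laser-on run becomes one SVG element. Flip Y back into SVG space with y_svg = 143.306 − y_machine. Every run uses S232, so all elements get stroke `#0000ff` (engrave).

Run 1: The run returns to its start, so emit a `<polygon>` with points (Y-flipped): 220.631,77.175 223.916,81.351 223.286,86.628 219.110,89.913 213.833,89.283 210.548,85.107 211.178,79.830 215.354,76.545.

Run 2: The run is open, so emit a `<polyline>` with points (Y-flipped): 125.181,117.298 123.635,97.926 126.104,81.741 132.586,68.743 143.081,58.932 157.591,52.307.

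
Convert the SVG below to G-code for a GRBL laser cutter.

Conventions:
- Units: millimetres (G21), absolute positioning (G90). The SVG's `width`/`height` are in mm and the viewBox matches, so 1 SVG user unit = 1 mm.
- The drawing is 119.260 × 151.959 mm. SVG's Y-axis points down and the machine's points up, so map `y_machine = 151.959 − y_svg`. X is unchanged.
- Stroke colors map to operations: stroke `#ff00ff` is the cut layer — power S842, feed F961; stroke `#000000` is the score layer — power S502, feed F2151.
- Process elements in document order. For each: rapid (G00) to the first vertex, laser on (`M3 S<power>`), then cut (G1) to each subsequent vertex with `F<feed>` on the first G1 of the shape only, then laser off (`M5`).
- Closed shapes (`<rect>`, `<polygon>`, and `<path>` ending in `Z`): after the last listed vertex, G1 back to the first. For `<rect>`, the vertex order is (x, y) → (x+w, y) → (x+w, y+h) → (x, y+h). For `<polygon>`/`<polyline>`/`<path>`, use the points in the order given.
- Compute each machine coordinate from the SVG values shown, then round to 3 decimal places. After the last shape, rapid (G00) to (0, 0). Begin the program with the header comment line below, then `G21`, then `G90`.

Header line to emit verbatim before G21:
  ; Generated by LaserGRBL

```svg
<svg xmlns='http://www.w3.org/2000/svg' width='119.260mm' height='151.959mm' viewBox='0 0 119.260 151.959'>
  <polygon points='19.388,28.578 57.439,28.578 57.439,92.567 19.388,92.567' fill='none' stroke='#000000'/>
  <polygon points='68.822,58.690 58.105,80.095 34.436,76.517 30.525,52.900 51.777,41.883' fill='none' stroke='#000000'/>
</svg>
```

1 u = 1 mm; y_m = 151.959 − y.

[1] `<polygon>` rectangle, #000000→score S502 F2151: (19.388,123.381) → (57.439,123.381) → (57.439,59.392) → (19.388,59.392) → (19.388,123.381) (closed)

[2] `<polygon>` regular polygon, #000000→score S502 F2151: (68.822,93.269) → (58.105,71.864) → (34.436,75.442) → (30.525,99.059) → (51.777,110.076) → (68.822,93.269) (closed)

; Generated by LaserGRBL
G21
G90
G00 X19.388 Y123.381
M3 S502
G1 X57.439 Y123.381 F2151
G1 X57.439 Y59.392
G1 X19.388 Y59.392
G1 X19.388 Y123.381
M5
G00 X68.822 Y93.269
M3 S502
G1 X58.105 Y71.864 F2151
G1 X34.436 Y75.442
G1 X30.525 Y99.059
G1 X51.777 Y110.076
G1 X68.822 Y93.269
M5
G00 X0.000 Y0.000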